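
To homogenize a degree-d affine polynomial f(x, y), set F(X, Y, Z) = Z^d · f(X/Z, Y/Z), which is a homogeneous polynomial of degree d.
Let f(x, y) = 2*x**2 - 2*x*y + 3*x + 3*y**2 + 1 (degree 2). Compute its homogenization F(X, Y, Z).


F(X, Y, Z) = 2*X**2 - 2*X*Y + 3*X*Z + 3*Y**2 + Z**2

deg(f) = 2.
Substitute x = X/Z, y = Y/Z into f, then multiply by Z^2.
  monomial 2·x^2·y^0 ↦ 2·X^2·Y^0·Z^0.
  monomial -2·x^1·y^1 ↦ -2·X^1·Y^1·Z^0.
  monomial 3·x^1·y^0 ↦ 3·X^1·Y^0·Z^1.
  monomial 3·x^0·y^2 ↦ 3·X^0·Y^2·Z^0.
  monomial 1·x^0·y^0 ↦ 1·X^0·Y^0·Z^2.
Collecting: F(X, Y, Z) = 2*X**2 - 2*X*Y + 3*X*Z + 3*Y**2 + Z**2.


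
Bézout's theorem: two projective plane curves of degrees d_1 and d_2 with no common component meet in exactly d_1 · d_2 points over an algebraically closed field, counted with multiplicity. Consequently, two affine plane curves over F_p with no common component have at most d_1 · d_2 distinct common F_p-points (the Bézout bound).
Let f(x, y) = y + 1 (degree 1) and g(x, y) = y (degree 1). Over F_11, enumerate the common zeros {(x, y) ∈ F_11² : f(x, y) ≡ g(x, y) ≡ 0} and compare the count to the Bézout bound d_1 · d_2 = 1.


Common zeros: ∅; count = 0; Bézout bound = 1.

deg(f) = 1, deg(g) = 1, so Bézout bound = 1.
Scan x ∈ F_11. For each x, list the y ∈ F_11 with f(x, y) ≡ 0 and those with g(x, y) ≡ 0 (mod 11); the common zeros in that column are the intersection.
  x = 0: f ≡ 0 at y ∈ {10}; g ≡ 0 at y ∈ {0}; common: ∅.
  x = 1: f ≡ 0 at y ∈ {10}; g ≡ 0 at y ∈ {0}; common: ∅.
  x = 2: f ≡ 0 at y ∈ {10}; g ≡ 0 at y ∈ {0}; common: ∅.
  x = 3: f ≡ 0 at y ∈ {10}; g ≡ 0 at y ∈ {0}; common: ∅.
  x = 4: f ≡ 0 at y ∈ {10}; g ≡ 0 at y ∈ {0}; common: ∅.
  x = 5: f ≡ 0 at y ∈ {10}; g ≡ 0 at y ∈ {0}; common: ∅.
  x = 6: f ≡ 0 at y ∈ {10}; g ≡ 0 at y ∈ {0}; common: ∅.
  x = 7: f ≡ 0 at y ∈ {10}; g ≡ 0 at y ∈ {0}; common: ∅.
  x = 8: f ≡ 0 at y ∈ {10}; g ≡ 0 at y ∈ {0}; common: ∅.
  x = 9: f ≡ 0 at y ∈ {10}; g ≡ 0 at y ∈ {0}; common: ∅.
  x = 10: f ≡ 0 at y ∈ {10}; g ≡ 0 at y ∈ {0}; common: ∅.
Collecting: common zeros = ∅, so the count is 0.
Comparison with the Bézout bound: 0 ≤ 1 = deg(f)·deg(g), as expected for curves with no common component (the affine F_11-count falls short of the bound because intersections may lie at infinity, over extension fields, or carry multiplicity).


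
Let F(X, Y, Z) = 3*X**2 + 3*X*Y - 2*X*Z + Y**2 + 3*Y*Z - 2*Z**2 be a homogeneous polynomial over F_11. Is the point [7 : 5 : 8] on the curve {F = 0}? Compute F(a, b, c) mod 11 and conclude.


F(7,5,8) ≡ 3 (mod 11); P is NOT on the curve.

Evaluate F(7, 5, 8) term-by-term (mod 11).
  3*X**2 ↦ 3·49·1·1 = 147
  3*X*Y ↦ 3·7·5·1 = 105
  -2*X*Z ↦ -2·7·1·8 = -112
  Y**2 ↦ 1·1·25·1 = 25
  3*Y*Z ↦ 3·1·5·8 = 120
  -2*Z**2 ↦ -2·1·1·64 = -128
Sum: F(7, 5, 8) = (147) + (105) + (-112) + (25) + (120) + (-128) = 157.
Reducing mod 11: 157 ≡ 3 (mod 11).
Since F(a, b, c) ≡ 3 ≠ 0 (mod 11), P does NOT lie on the curve.


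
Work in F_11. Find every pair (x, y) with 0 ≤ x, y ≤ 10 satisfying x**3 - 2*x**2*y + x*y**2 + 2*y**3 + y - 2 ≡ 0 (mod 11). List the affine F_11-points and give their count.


Affine F_11-points: {(0, 3), (0, 5), (1, 9), (3, 3), (3, 9), (5, 5), (6, 4), (7, 0), (7, 1), (9, 6), (10, 7)}; count = 11.

For each of the 121 pairs (x, y) ∈ F_11², evaluate f(x, y) mod 11. Record the zeros.
  x = 0: [0↦9, 1↦1, 2↦5, 3↦0, 4↦9, 5↦0, 6↦7, 7↦9, 8↦7, 9↦2, 10↦6]  zeros at y ∈ {3, 5}
  x = 1: [0↦10, 1↦1, 2↦6, 3↦4, 4↦7, 5↦5, 6↦10, 7↦1, 8↦1, 9↦0, 10↦10]  zeros at y ∈ {9}
  x = 2: [0↦6, 1↦3, 2↦5, 3↦2, 4↦6, 5↦7, 6↦6, 7↦4, 8↦2, 9↦1, 10↦2]  zeros at y ∈ ∅
  x = 3: [0↦3, 1↦2, 2↦8, 3↦0, 4↦1, 5↦1, 6↦1, 7↦2, 8↦5, 9↦0, 10↦10]  zeros at y ∈ {3, 9}
  x = 4: [0↦7, 1↦4, 2↦10, 3↦4, 4↦9, 5↦4, 6↦1, 7↦1, 8↦5, 9↦3, 10↦7]  zeros at y ∈ ∅
  x = 5: [0↦2, 1↦4, 2↦6, 3↦9, 4↦3, 5↦0, 6↦1, 7↦7, 8↦8, 9↦5, 10↦10]  zeros at y ∈ {5}
  x = 6: [0↦5, 1↦8, 2↦2, 3↦10, 4↦0, 5↦6, 6↦7, 7↦4, 8↦9, 9↦1, 10↦3]  zeros at y ∈ {4}
  x = 7: [0↦0, 1↦0, 2↦4, 3↦2, 4↦6, 5↦6, 6↦3, 7↦9, 8↦3, 9↦8, 10↦3]  zeros at y ∈ {0, 1}
  x = 8: [0↦4, 1↦8, 2↦7, 3↦2, 4↦5, 5↦6, 6↦6, 7↦6, 8↦7, 9↦10, 10↦5]  zeros at y ∈ ∅
  x = 9: [0↦1, 1↦5, 2↦6, 3↦5, 4↦3, 5↦1, 6↦0, 7↦1, 8↦5, 9↦2, 10↦4]  zeros at y ∈ {6}
  x = 10: [0↦8, 1↦8, 2↦7, 3↦6, 4↦6, 5↦8, 6↦2, 7↦0, 8↦3, 9↦1, 10↦6]  zeros at y ∈ {7}
Collecting zeros: affine points = {(0, 3), (0, 5), (1, 9), (3, 3), (3, 9), (5, 5), (6, 4), (7, 0), (7, 1), (9, 6), (10, 7)}.
Total count |C(F_11)_aff| = 11.


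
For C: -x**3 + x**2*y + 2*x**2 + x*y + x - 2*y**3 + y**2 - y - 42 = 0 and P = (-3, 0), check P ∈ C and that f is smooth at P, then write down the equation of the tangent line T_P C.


Tangent line at P: -38*x + 5*y - 114 = 0.

Step 1: f(-3, 0) = 0, so P lies on C.
Step 2: partial derivatives
  f_x(x, y) = -3*x**2 + 2*x*y + 4*x + y + 1, f_y(x, y) = x**2 + x - 6*y**2 + 2*y - 1.
  f_x(P) = -38, f_y(P) = 5 (gradient nonzero, so P is smooth).
Step 3: tangent line at P: -38·(x − -3) + 5·(y − 0) = 0.
Expanding: -38*x + 5*y - 114 = 0.


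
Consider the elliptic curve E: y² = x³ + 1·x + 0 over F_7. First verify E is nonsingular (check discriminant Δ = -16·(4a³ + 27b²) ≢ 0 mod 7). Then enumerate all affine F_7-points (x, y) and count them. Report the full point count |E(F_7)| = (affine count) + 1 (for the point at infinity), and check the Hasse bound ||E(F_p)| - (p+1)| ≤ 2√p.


Affine points = {(0, 0), (1, 3), (1, 4), (3, 3), (3, 4), (5, 2), (5, 5)}; affine count = 7; |E(F_7)| = 8.

Discriminant check: Δ ∝ 4a³ + 27b² = 4·1³ + 27·0² = 4·1 + 27·0 ≡ 4 (mod 7). Nonzero ⇒ E is nonsingular.
For each x ∈ F_7, compute rhs = x³ + 1·x + 0 mod 7, then count y ∈ F_7 with y² ≡ rhs.
  x = 0: rhs = 0, matching y values: 0 (1 points).
  x = 1: rhs = 2, matching y values: 3, 4 (2 points).
  x = 2: rhs = 3, matching y values: none (0 points).
  x = 3: rhs = 2, matching y values: 3, 4 (2 points).
  x = 4: rhs = 5, matching y values: none (0 points).
  x = 5: rhs = 4, matching y values: 2, 5 (2 points).
  x = 6: rhs = 5, matching y values: none (0 points).
Total affine count: 7.
Full point count |E(F_7)| = 7 + 1 = 8.
Hasse bound: |8 − (7+1)| = |0| = 0 ≤ 2√7 ≈ 5.2915 ✓.


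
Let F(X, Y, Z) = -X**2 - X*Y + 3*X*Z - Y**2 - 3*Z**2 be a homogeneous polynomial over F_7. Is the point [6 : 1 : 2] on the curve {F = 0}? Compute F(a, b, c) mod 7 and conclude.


F(6,1,2) ≡ 2 (mod 7); P is NOT on the curve.

Evaluate F(6, 1, 2) term-by-term (mod 7).
  -X**2 ↦ -1·36·1·1 = -36
  -X*Y ↦ -1·6·1·1 = -6
  3*X*Z ↦ 3·6·1·2 = 36
  -Y**2 ↦ -1·1·1·1 = -1
  -3*Z**2 ↦ -3·1·1·4 = -12
Sum: F(6, 1, 2) = (-36) + (-6) + (36) + (-1) + (-12) = -19.
Reducing mod 7: -19 ≡ 2 (mod 7).
Since F(a, b, c) ≡ 2 ≠ 0 (mod 7), P does NOT lie on the curve.


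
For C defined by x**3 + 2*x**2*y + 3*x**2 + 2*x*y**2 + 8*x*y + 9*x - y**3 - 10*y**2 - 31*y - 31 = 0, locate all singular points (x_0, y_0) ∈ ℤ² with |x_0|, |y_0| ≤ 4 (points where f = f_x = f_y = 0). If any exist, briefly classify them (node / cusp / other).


Singular points: {(1, -3)}; classification: cusp.

Compute partial derivatives:
  f_x = 3*x**2 + 4*x*y + 6*x + 2*y**2 + 8*y + 9.
  f_y = 2*x**2 + 4*x*y + 8*x - 3*y**2 - 20*y - 31.
Scan x_0 ∈ {−4, ..., 4}. For each x_0, f_y(x_0, y) is a polynomial in y; find its integer roots y ∈ {−4, ..., 4}, then test f_x and f at those candidates.
  x = -4: f_y(-4, y) = -3*y**2 - 36*y - 31; no integer root y with |y| ≤ 4.
  x = -3: f_y(-3, y) = -3*y**2 - 32*y - 37; no integer root y with |y| ≤ 4.
  x = -2: f_y(-2, y) = -3*y**2 - 28*y - 39; no integer root y with |y| ≤ 4.
  x = -1: f_y(-1, y) = -3*y**2 - 24*y - 37; no integer root y with |y| ≤ 4.
  x = 0: f_y(0, y) = -3*y**2 - 20*y - 31; no integer root y with |y| ≤ 4.
  x = 1: f_y(1, y) = -3*y**2 - 16*y - 21; vanishes at y ∈ {-3}. (1, -3): f_x = 0, f = 0 — SINGULAR.
  x = 2: f_y(2, y) = -3*y**2 - 12*y - 7; no integer root y with |y| ≤ 4.
  x = 3: f_y(3, y) = -3*y**2 - 8*y + 11; vanishes at y ∈ {1}. (3, 1): f_x = 76 ≠ 0.
  x = 4: f_y(4, y) = -3*y**2 - 4*y + 33; no integer root y with |y| ≤ 4.
Only singular point on the grid: (1, -3).
Classify: substitute x = 1 + u, y = -3 + v and expand: f = u**3 + 2*u**2*v + 2*u*v**2 - v**3 + v**2.
No constant or linear terms (consistent with a singular point). Quadratic part: v**2. Cubic part: u**3 + 2*u**2*v + 2*u*v**2 - v**3.
The quadratic part v**2 is a perfect square, so there is a single (double) tangent line v = 0, i.e. y = -3. Restricting the cubic part to that line (v = 0) leaves u**3 ≠ 0, so f is not divisible by v and the branch is v² ≈ -u**3 to lowest order — this is a cusp.
Classification: cusp.


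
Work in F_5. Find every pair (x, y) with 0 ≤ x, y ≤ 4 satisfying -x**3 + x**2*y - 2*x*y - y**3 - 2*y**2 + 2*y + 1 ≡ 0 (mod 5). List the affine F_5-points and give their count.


Affine F_5-points: {(0, 1), (1, 0), (2, 4)}; count = 3.

For each of the 25 pairs (x, y) ∈ F_5², evaluate f(x, y) mod 5. Record the zeros.
  x = 0: [0↦1, 1↦0, 2↦4, 3↦2, 4↦3]  zeros at y ∈ {1}
  x = 1: [0↦0, 1↦3, 2↦1, 3↦3, 4↦3]  zeros at y ∈ {0}
  x = 2: [0↦3, 1↦2, 2↦1, 3↦4, 4↦0]  zeros at y ∈ {4}
  x = 3: [0↦4, 1↦1, 2↦3, 3↦4, 4↦3]  zeros at y ∈ ∅
  x = 4: [0↦2, 1↦4, 2↦1, 3↦2, 4↦1]  zeros at y ∈ ∅
Collecting zeros: affine points = {(0, 1), (1, 0), (2, 4)}.
Total count |C(F_5)_aff| = 3.


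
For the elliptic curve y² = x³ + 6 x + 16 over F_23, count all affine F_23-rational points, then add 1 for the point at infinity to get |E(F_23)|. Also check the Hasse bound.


Affine points = {(0, 4), (0, 19), (1, 0), (2, 6), (2, 17), (4, 9), (4, 14), (8, 1), (8, 22), (10, 8), (10, 15), (15, 10), (15, 13), (22, 3), (22, 20)}; affine count = 15; |E(F_23)| = 16.

Discriminant check: Δ ∝ 4a³ + 27b² = 4·6³ + 27·16² = 4·216 + 27·256 ≡ 2 (mod 23). Nonzero ⇒ E is nonsingular.
For each x ∈ F_23, compute rhs = x³ + 6·x + 16 mod 23, then count y ∈ F_23 with y² ≡ rhs.
  x = 0: rhs = 16, matching y values: 4, 19 (2 points).
  x = 1: rhs = 0, matching y values: 0 (1 points).
  x = 2: rhs = 13, matching y values: 6, 17 (2 points).
  x = 3: rhs = 15, matching y values: none (0 points).
  x = 4: rhs = 12, matching y values: 9, 14 (2 points).
  x = 5: rhs = 10, matching y values: none (0 points).
  x = 6: rhs = 15, matching y values: none (0 points).
  x = 7: rhs = 10, matching y values: none (0 points).
  x = 8: rhs = 1, matching y values: 1, 22 (2 points).
  x = 9: rhs = 17, matching y values: none (0 points).
  x = 10: rhs = 18, matching y values: 8, 15 (2 points).
  x = 11: rhs = 10, matching y values: none (0 points).
  x = 12: rhs = 22, matching y values: none (0 points).
  x = 13: rhs = 14, matching y values: none (0 points).
  x = 14: rhs = 15, matching y values: none (0 points).
  x = 15: rhs = 8, matching y values: 10, 13 (2 points).
  x = 16: rhs = 22, matching y values: none (0 points).
  x = 17: rhs = 17, matching y values: none (0 points).
  x = 18: rhs = 22, matching y values: none (0 points).
  x = 19: rhs = 20, matching y values: none (0 points).
  x = 20: rhs = 17, matching y values: none (0 points).
  x = 21: rhs = 19, matching y values: none (0 points).
  x = 22: rhs = 9, matching y values: 3, 20 (2 points).
Total affine count: 15.
Full point count |E(F_23)| = 15 + 1 = 16.
Hasse bound: |16 − (23+1)| = |-8| = 8 ≤ 2√23 ≈ 9.5917 ✓.


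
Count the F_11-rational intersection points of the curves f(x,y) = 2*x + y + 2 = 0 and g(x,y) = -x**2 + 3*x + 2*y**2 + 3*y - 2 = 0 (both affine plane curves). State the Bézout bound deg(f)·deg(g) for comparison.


Common zeros: {(0, 9), (6, 8)}; count = 2; Bézout bound = 2.

deg(f) = 1, deg(g) = 2, so Bézout bound = 2.
Scan x ∈ F_11. For each x, list the y ∈ F_11 with f(x, y) ≡ 0 and those with g(x, y) ≡ 0 (mod 11); the common zeros in that column are the intersection.
  x = 0: f ≡ 0 at y ∈ {9}; g ≡ 0 at y ∈ {6, 9}; common: {9}.
  x = 1: f ≡ 0 at y ∈ {7}; g ≡ 0 at y ∈ {0, 4}; common: ∅.
  x = 2: f ≡ 0 at y ∈ {5}; g ≡ 0 at y ∈ {0, 4}; common: ∅.
  x = 3: f ≡ 0 at y ∈ {3}; g ≡ 0 at y ∈ {6, 9}; common: ∅.
  x = 4: f ≡ 0 at y ∈ {1}; g ≡ 0 at y ∈ ∅; common: ∅.
  x = 5: f ≡ 0 at y ∈ {10}; g ≡ 0 at y ∈ ∅; common: ∅.
  x = 6: f ≡ 0 at y ∈ {8}; g ≡ 0 at y ∈ {7, 8}; common: {8}.
  x = 7: f ≡ 0 at y ∈ {6}; g ≡ 0 at y ∈ ∅; common: ∅.
  x = 8: f ≡ 0 at y ∈ {4}; g ≡ 0 at y ∈ {7, 8}; common: ∅.
  x = 9: f ≡ 0 at y ∈ {2}; g ≡ 0 at y ∈ ∅; common: ∅.
  x = 10: f ≡ 0 at y ∈ {0}; g ≡ 0 at y ∈ ∅; common: ∅.
Collecting: common zeros = {(0, 9), (6, 8)}, so the count is 2.
Comparison with the Bézout bound: 2 ≤ 2 = deg(f)·deg(g), as expected for curves with no common component (the bound is attained).


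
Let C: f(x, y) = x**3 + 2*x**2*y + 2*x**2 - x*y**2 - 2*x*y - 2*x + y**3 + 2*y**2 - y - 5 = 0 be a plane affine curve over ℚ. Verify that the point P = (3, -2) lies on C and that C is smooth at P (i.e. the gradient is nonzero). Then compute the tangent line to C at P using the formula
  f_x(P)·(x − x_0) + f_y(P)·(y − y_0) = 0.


Tangent line at P: 13*x + 27*y + 15 = 0.

Step 1: f(3, -2) = 0, so P lies on C.
Step 2: partial derivatives
  f_x(x, y) = 3*x**2 + 4*x*y + 4*x - y**2 - 2*y - 2, f_y(x, y) = 2*x**2 - 2*x*y - 2*x + 3*y**2 + 4*y - 1.
  f_x(P) = 13, f_y(P) = 27 (gradient nonzero, so P is smooth).
Step 3: tangent line at P: 13·(x − 3) + 27·(y − -2) = 0.
Expanding: 13*x + 27*y + 15 = 0.


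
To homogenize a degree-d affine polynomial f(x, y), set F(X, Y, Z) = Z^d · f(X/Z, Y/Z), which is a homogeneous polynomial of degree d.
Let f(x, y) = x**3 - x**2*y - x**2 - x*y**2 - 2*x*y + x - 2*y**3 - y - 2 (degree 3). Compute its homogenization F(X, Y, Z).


F(X, Y, Z) = X**3 - X**2*Y - X**2*Z - X*Y**2 - 2*X*Y*Z + X*Z**2 - 2*Y**3 - Y*Z**2 - 2*Z**3

deg(f) = 3.
Substitute x = X/Z, y = Y/Z into f, then multiply by Z^3.
  monomial 1·x^3·y^0 ↦ 1·X^3·Y^0·Z^0.
  monomial -1·x^2·y^1 ↦ -1·X^2·Y^1·Z^0.
  monomial -1·x^2·y^0 ↦ -1·X^2·Y^0·Z^1.
  monomial -1·x^1·y^2 ↦ -1·X^1·Y^2·Z^0.
  monomial -2·x^1·y^1 ↦ -2·X^1·Y^1·Z^1.
  monomial 1·x^1·y^0 ↦ 1·X^1·Y^0·Z^2.
  monomial -2·x^0·y^3 ↦ -2·X^0·Y^3·Z^0.
  monomial -1·x^0·y^1 ↦ -1·X^0·Y^1·Z^2.
  monomial -2·x^0·y^0 ↦ -2·X^0·Y^0·Z^3.
Collecting: F(X, Y, Z) = X**3 - X**2*Y - X**2*Z - X*Y**2 - 2*X*Y*Z + X*Z**2 - 2*Y**3 - Y*Z**2 - 2*Z**3.


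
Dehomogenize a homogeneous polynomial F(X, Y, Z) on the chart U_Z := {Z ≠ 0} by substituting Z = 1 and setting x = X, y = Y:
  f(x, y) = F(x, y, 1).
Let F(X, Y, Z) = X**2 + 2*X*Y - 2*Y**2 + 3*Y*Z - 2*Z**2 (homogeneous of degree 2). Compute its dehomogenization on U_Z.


f(x, y) = x**2 + 2*x*y - 2*y**2 + 3*y - 2

On U_Z we set Z = 1. Each monomial c·X^i·Y^j·Z^k in F becomes c·x^i·y^j·1^k = c·x^i·y^j.
Substituting Z = 1: F(X, Y, 1) = x**2 + 2*x*y - 2*y**2 + 3*y - 2.
Note: deg(f) ≤ deg(F) = 2; strict inequality happens when F is divisible by Z (lost terms).


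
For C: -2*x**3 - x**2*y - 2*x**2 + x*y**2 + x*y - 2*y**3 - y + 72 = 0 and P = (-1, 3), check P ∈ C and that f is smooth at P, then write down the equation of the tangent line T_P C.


Tangent line at P: 16*x - 63*y + 205 = 0.

Step 1: f(-1, 3) = 0, so P lies on C.
Step 2: partial derivatives
  f_x(x, y) = -6*x**2 - 2*x*y - 4*x + y**2 + y, f_y(x, y) = -x**2 + 2*x*y + x - 6*y**2 - 1.
  f_x(P) = 16, f_y(P) = -63 (gradient nonzero, so P is smooth).
Step 3: tangent line at P: 16·(x − -1) + -63·(y − 3) = 0.
Expanding: 16*x - 63*y + 205 = 0.


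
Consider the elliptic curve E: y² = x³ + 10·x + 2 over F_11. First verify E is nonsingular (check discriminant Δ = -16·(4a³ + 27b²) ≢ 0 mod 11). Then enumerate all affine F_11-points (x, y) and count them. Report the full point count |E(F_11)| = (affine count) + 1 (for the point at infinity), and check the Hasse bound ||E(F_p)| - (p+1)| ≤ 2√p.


Affine points = {(3, 2), (3, 9), (5, 1), (5, 10), (6, 5), (6, 6), (8, 0)}; affine count = 7; |E(F_11)| = 8.

Discriminant check: Δ ∝ 4a³ + 27b² = 4·10³ + 27·2² = 4·1000 + 27·4 ≡ 5 (mod 11). Nonzero ⇒ E is nonsingular.
For each x ∈ F_11, compute rhs = x³ + 10·x + 2 mod 11, then count y ∈ F_11 with y² ≡ rhs.
  x = 0: rhs = 2, matching y values: none (0 points).
  x = 1: rhs = 2, matching y values: none (0 points).
  x = 2: rhs = 8, matching y values: none (0 points).
  x = 3: rhs = 4, matching y values: 2, 9 (2 points).
  x = 4: rhs = 7, matching y values: none (0 points).
  x = 5: rhs = 1, matching y values: 1, 10 (2 points).
  x = 6: rhs = 3, matching y values: 5, 6 (2 points).
  x = 7: rhs = 8, matching y values: none (0 points).
  x = 8: rhs = 0, matching y values: 0 (1 points).
  x = 9: rhs = 7, matching y values: none (0 points).
  x = 10: rhs = 2, matching y values: none (0 points).
Total affine count: 7.
Full point count |E(F_11)| = 7 + 1 = 8.
Hasse bound: |8 − (11+1)| = |-4| = 4 ≤ 2√11 ≈ 6.6332 ✓.


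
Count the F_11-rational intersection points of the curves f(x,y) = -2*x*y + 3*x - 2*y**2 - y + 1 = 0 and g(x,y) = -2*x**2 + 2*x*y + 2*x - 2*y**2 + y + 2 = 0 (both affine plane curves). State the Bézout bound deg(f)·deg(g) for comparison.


Common zeros: {(2, 2), (8, 3)}; count = 2; Bézout bound = 4.

deg(f) = 2, deg(g) = 2, so Bézout bound = 4.
Scan x ∈ F_11. For each x, list the y ∈ F_11 with f(x, y) ≡ 0 and those with g(x, y) ≡ 0 (mod 11); the common zeros in that column are the intersection.
  x = 0: f ≡ 0 at y ∈ {6, 10}; g ≡ 0 at y ∈ ∅; common: ∅.
  x = 1: f ≡ 0 at y ∈ ∅; g ≡ 0 at y ∈ {2, 5}; common: ∅.
  x = 2: f ≡ 0 at y ∈ {1, 2}; g ≡ 0 at y ∈ {2, 6}; common: {2}.
  x = 3: f ≡ 0 at y ∈ ∅; g ≡ 0 at y ∈ ∅; common: ∅.
  x = 4: f ≡ 0 at y ∈ {4, 8}; g ≡ 0 at y ∈ {0, 10}; common: ∅.
  x = 5: f ≡ 0 at y ∈ ∅; g ≡ 0 at y ∈ {5, 6}; common: ∅.
  x = 6: f ≡ 0 at y ∈ ∅; g ≡ 0 at y ∈ ∅; common: ∅.
  x = 7: f ≡ 0 at y ∈ {0, 9}; g ≡ 0 at y ∈ {3, 10}; common: ∅.
  x = 8: f ≡ 0 at y ∈ {3, 5}; g ≡ 0 at y ∈ {0, 3}; common: {3}.
  x = 9: f ≡ 0 at y ∈ ∅; g ≡ 0 at y ∈ ∅; common: ∅.
  x = 10: f ≡ 0 at y ∈ ∅; g ≡ 0 at y ∈ ∅; common: ∅.
Collecting: common zeros = {(2, 2), (8, 3)}, so the count is 2.
Comparison with the Bézout bound: 2 ≤ 4 = deg(f)·deg(g), as expected for curves with no common component (the affine F_11-count falls short of the bound because intersections may lie at infinity, over extension fields, or carry multiplicity).


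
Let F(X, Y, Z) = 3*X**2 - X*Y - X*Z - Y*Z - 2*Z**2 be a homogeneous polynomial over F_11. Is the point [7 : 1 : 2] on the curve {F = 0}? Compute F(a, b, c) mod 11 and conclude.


F(7,1,2) ≡ 6 (mod 11); P is NOT on the curve.

Evaluate F(7, 1, 2) term-by-term (mod 11).
  3*X**2 ↦ 3·49·1·1 = 147
  -X*Y ↦ -1·7·1·1 = -7
  -X*Z ↦ -1·7·1·2 = -14
  -Y*Z ↦ -1·1·1·2 = -2
  -2*Z**2 ↦ -2·1·1·4 = -8
Sum: F(7, 1, 2) = (147) + (-7) + (-14) + (-2) + (-8) = 116.
Reducing mod 11: 116 ≡ 6 (mod 11).
Since F(a, b, c) ≡ 6 ≠ 0 (mod 11), P does NOT lie on the curve.


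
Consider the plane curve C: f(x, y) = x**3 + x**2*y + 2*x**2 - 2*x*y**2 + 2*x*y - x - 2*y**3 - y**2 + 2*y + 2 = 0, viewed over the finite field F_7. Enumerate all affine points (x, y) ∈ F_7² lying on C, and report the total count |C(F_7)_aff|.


Affine F_7-points: {(0, 2), (1, 2), (2, 2), (5, 1), (5, 5), (5, 6)}; count = 6.

For each of the 49 pairs (x, y) ∈ F_7², evaluate f(x, y) mod 7. Record the zeros.
  x = 0: [0↦2, 1↦1, 2↦0, 3↦1, 4↦6, 5↦3, 6↦1]  zeros at y ∈ {2}
  x = 1: [0↦4, 1↦4, 2↦0, 3↦1, 4↦2, 5↦5, 6↦5]  zeros at y ∈ {2}
  x = 2: [0↦2, 1↦5, 2↦0, 3↦3, 4↦2, 5↦6, 6↦3]  zeros at y ∈ {2}
  x = 3: [0↦2, 1↦3, 2↦6, 3↦6, 4↦5, 5↦5, 6↦1]  zeros at y ∈ ∅
  x = 4: [0↦3, 1↦4, 2↦3, 3↦2, 4↦3, 5↦1, 6↦5]  zeros at y ∈ ∅
  x = 5: [0↦4, 1↦0, 2↦4, 3↦4, 4↦2, 5↦0, 6↦0]  zeros at y ∈ {1, 5, 6}
  x = 6: [0↦4, 1↦4, 2↦1, 3↦4, 4↦1, 5↦1, 6↦6]  zeros at y ∈ ∅
Collecting zeros: affine points = {(0, 2), (1, 2), (2, 2), (5, 1), (5, 5), (5, 6)}.
Total count |C(F_7)_aff| = 6.


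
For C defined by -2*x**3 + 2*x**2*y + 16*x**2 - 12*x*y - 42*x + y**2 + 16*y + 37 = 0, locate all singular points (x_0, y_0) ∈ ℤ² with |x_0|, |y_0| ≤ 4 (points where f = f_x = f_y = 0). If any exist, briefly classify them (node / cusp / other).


Singular points: {(3, 1)}; classification: cusp.

Compute partial derivatives:
  f_x = -6*x**2 + 4*x*y + 32*x - 12*y - 42.
  f_y = 2*x**2 - 12*x + 2*y + 16.
Scan x_0 ∈ {−4, ..., 4}. For each x_0, f_y(x_0, y) is a polynomial in y; find its integer roots y ∈ {−4, ..., 4}, then test f_x and f at those candidates.
  x = -4: f_y(-4, y) = 2*y + 96; no integer root y with |y| ≤ 4.
  x = -3: f_y(-3, y) = 2*y + 70; no integer root y with |y| ≤ 4.
  x = -2: f_y(-2, y) = 2*y + 48; no integer root y with |y| ≤ 4.
  x = -1: f_y(-1, y) = 2*y + 30; no integer root y with |y| ≤ 4.
  x = 0: f_y(0, y) = 2*y + 16; no integer root y with |y| ≤ 4.
  x = 1: f_y(1, y) = 2*y + 6; vanishes at y ∈ {-3}. (1, -3): f_x = 8 ≠ 0.
  x = 2: f_y(2, y) = 2*y; vanishes at y ∈ {0}. (2, 0): f_x = -2 ≠ 0.
  x = 3: f_y(3, y) = 2*y - 2; vanishes at y ∈ {1}. (3, 1): f_x = 0, f = 0 — SINGULAR.
  x = 4: f_y(4, y) = 2*y; vanishes at y ∈ {0}. (4, 0): f_x = -10 ≠ 0.
Only singular point on the grid: (3, 1).
Classify: substitute x = 3 + u, y = 1 + v and expand: f = -2*u**3 + 2*u**2*v + v**2.
No constant or linear terms (consistent with a singular point). Quadratic part: v**2. Cubic part: -2*u**3 + 2*u**2*v.
The quadratic part v**2 is a perfect square, so there is a single (double) tangent line v = 0, i.e. y = 1. Restricting the cubic part to that line (v = 0) leaves -2*u**3 ≠ 0, so f is not divisible by v and the branch is v² ≈ 2*u**3 to lowest order — this is a cusp.
Classification: cusp.


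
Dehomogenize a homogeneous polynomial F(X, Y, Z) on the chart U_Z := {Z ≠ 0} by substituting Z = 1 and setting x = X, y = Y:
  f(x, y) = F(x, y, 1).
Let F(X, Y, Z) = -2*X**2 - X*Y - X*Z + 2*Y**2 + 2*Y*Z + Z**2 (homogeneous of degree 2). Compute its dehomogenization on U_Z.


f(x, y) = -2*x**2 - x*y - x + 2*y**2 + 2*y + 1

On U_Z we set Z = 1. Each monomial c·X^i·Y^j·Z^k in F becomes c·x^i·y^j·1^k = c·x^i·y^j.
Substituting Z = 1: F(X, Y, 1) = -2*x**2 - x*y - x + 2*y**2 + 2*y + 1.
Note: deg(f) ≤ deg(F) = 2; strict inequality happens when F is divisible by Z (lost terms).


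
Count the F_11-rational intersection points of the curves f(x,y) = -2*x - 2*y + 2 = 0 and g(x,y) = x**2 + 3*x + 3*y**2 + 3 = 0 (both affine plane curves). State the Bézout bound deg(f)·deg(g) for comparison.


Common zeros: {(3, 9), (6, 6)}; count = 2; Bézout bound = 2.

deg(f) = 1, deg(g) = 2, so Bézout bound = 2.
Scan x ∈ F_11. For each x, list the y ∈ F_11 with f(x, y) ≡ 0 and those with g(x, y) ≡ 0 (mod 11); the common zeros in that column are the intersection.
  x = 0: f ≡ 0 at y ∈ {1}; g ≡ 0 at y ∈ ∅; common: ∅.
  x = 1: f ≡ 0 at y ∈ {0}; g ≡ 0 at y ∈ {4, 7}; common: ∅.
  x = 2: f ≡ 0 at y ∈ {10}; g ≡ 0 at y ∈ {5, 6}; common: ∅.
  x = 3: f ≡ 0 at y ∈ {9}; g ≡ 0 at y ∈ {2, 9}; common: {9}.
  x = 4: f ≡ 0 at y ∈ {8}; g ≡ 0 at y ∈ ∅; common: ∅.
  x = 5: f ≡ 0 at y ∈ {7}; g ≡ 0 at y ∈ {2, 9}; common: ∅.
  x = 6: f ≡ 0 at y ∈ {6}; g ≡ 0 at y ∈ {5, 6}; common: {6}.
  x = 7: f ≡ 0 at y ∈ {5}; g ≡ 0 at y ∈ {4, 7}; common: ∅.
  x = 8: f ≡ 0 at y ∈ {4}; g ≡ 0 at y ∈ ∅; common: ∅.
  x = 9: f ≡ 0 at y ∈ {3}; g ≡ 0 at y ∈ ∅; common: ∅.
  x = 10: f ≡ 0 at y ∈ {2}; g ≡ 0 at y ∈ ∅; common: ∅.
Collecting: common zeros = {(3, 9), (6, 6)}, so the count is 2.
Comparison with the Bézout bound: 2 ≤ 2 = deg(f)·deg(g), as expected for curves with no common component (the bound is attained).


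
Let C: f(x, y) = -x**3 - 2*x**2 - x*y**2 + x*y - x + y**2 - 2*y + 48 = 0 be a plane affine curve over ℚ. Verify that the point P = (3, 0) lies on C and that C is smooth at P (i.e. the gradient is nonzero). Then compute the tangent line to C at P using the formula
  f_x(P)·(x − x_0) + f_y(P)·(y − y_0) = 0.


Tangent line at P: -40*x + y + 120 = 0.

Step 1: f(3, 0) = 0, so P lies on C.
Step 2: partial derivatives
  f_x(x, y) = -3*x**2 - 4*x - y**2 + y - 1, f_y(x, y) = -2*x*y + x + 2*y - 2.
  f_x(P) = -40, f_y(P) = 1 (gradient nonzero, so P is smooth).
Step 3: tangent line at P: -40·(x − 3) + 1·(y − 0) = 0.
Expanding: -40*x + y + 120 = 0.


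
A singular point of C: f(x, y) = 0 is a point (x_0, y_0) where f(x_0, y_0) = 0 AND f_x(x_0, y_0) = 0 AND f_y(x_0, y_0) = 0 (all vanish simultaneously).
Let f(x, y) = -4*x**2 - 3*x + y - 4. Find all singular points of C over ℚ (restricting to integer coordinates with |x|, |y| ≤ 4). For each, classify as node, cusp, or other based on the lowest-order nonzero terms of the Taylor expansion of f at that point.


No singular points in the scanned grid; C is smooth there.

Compute partial derivatives:
  f_x = -8*x - 3.
  f_y = 1.
f_y = 1 is a nonzero constant, so f_y never vanishes: no point (x, y) can satisfy f = f_x = f_y = 0. In particular no (x, y) ∈ {−4, ..., 4}² is singular; the curve is smooth.


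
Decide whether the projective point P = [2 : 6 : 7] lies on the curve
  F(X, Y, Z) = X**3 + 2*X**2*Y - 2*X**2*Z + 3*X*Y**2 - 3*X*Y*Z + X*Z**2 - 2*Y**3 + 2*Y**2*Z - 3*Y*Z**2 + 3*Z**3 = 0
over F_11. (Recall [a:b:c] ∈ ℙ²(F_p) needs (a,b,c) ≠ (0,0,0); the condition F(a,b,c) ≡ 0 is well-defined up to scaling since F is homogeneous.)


F(2,6,7) ≡ 6 (mod 11); P is NOT on the curve.

Evaluate F(2, 6, 7) term-by-term (mod 11).
  X**3 ↦ 1·8·1·1 = 8
  2*X**2*Y ↦ 2·4·6·1 = 48
  -2*X**2*Z ↦ -2·4·1·7 = -56
  3*X*Y**2 ↦ 3·2·36·1 = 216
  -3*X*Y*Z ↦ -3·2·6·7 = -252
  X*Z**2 ↦ 1·2·1·49 = 98
  -2*Y**3 ↦ -2·1·216·1 = -432
  2*Y**2*Z ↦ 2·1·36·7 = 504
  -3*Y*Z**2 ↦ -3·1·6·49 = -882
  3*Z**3 ↦ 3·1·1·343 = 1029
Sum: F(2, 6, 7) = (8) + (48) + (-56) + (216) + (-252) + (98) + (-432) + (504) + (-882) + (1029) = 281.
Reducing mod 11: 281 ≡ 6 (mod 11).
Since F(a, b, c) ≡ 6 ≠ 0 (mod 11), P does NOT lie on the curve.


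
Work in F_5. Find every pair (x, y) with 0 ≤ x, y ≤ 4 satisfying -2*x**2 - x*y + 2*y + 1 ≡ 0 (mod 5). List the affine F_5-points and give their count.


Affine F_5-points: {(0, 2), (1, 1), (3, 3), (4, 2)}; count = 4.

For each of the 25 pairs (x, y) ∈ F_5², evaluate f(x, y) mod 5. Record the zeros.
  x = 0: [0↦1, 1↦3, 2↦0, 3↦2, 4↦4]  zeros at y ∈ {2}
  x = 1: [0↦4, 1↦0, 2↦1, 3↦2, 4↦3]  zeros at y ∈ {1}
  x = 2: [0↦3, 1↦3, 2↦3, 3↦3, 4↦3]  zeros at y ∈ ∅
  x = 3: [0↦3, 1↦2, 2↦1, 3↦0, 4↦4]  zeros at y ∈ {3}
  x = 4: [0↦4, 1↦2, 2↦0, 3↦3, 4↦1]  zeros at y ∈ {2}
Collecting zeros: affine points = {(0, 2), (1, 1), (3, 3), (4, 2)}.
Total count |C(F_5)_aff| = 4.


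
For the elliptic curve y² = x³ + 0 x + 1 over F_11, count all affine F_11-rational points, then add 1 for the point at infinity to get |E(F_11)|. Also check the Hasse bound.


Affine points = {(0, 1), (0, 10), (2, 3), (2, 8), (5, 4), (5, 7), (7, 5), (7, 6), (9, 2), (9, 9), (10, 0)}; affine count = 11; |E(F_11)| = 12.

Discriminant check: Δ ∝ 4a³ + 27b² = 4·0³ + 27·1² = 4·0 + 27·1 ≡ 5 (mod 11). Nonzero ⇒ E is nonsingular.
For each x ∈ F_11, compute rhs = x³ + 0·x + 1 mod 11, then count y ∈ F_11 with y² ≡ rhs.
  x = 0: rhs = 1, matching y values: 1, 10 (2 points).
  x = 1: rhs = 2, matching y values: none (0 points).
  x = 2: rhs = 9, matching y values: 3, 8 (2 points).
  x = 3: rhs = 6, matching y values: none (0 points).
  x = 4: rhs = 10, matching y values: none (0 points).
  x = 5: rhs = 5, matching y values: 4, 7 (2 points).
  x = 6: rhs = 8, matching y values: none (0 points).
  x = 7: rhs = 3, matching y values: 5, 6 (2 points).
  x = 8: rhs = 7, matching y values: none (0 points).
  x = 9: rhs = 4, matching y values: 2, 9 (2 points).
  x = 10: rhs = 0, matching y values: 0 (1 points).
Total affine count: 11.
Full point count |E(F_11)| = 11 + 1 = 12.
Hasse bound: |12 − (11+1)| = |0| = 0 ≤ 2√11 ≈ 6.6332 ✓.


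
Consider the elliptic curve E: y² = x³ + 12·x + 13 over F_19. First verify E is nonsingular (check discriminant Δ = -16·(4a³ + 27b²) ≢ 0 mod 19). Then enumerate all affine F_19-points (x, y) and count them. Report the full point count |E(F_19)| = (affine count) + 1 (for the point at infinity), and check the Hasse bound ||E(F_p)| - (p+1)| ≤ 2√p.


Affine points = {(1, 8), (1, 11), (2, 8), (2, 11), (3, 0), (4, 7), (4, 12), (6, 4), (6, 15), (12, 2), (12, 17), (16, 8), (16, 11), (17, 0), (18, 0)}; affine count = 15; |E(F_19)| = 16.

Discriminant check: Δ ∝ 4a³ + 27b² = 4·12³ + 27·13² = 4·1728 + 27·169 ≡ 18 (mod 19). Nonzero ⇒ E is nonsingular.
For each x ∈ F_19, compute rhs = x³ + 12·x + 13 mod 19, then count y ∈ F_19 with y² ≡ rhs.
  x = 0: rhs = 13, matching y values: none (0 points).
  x = 1: rhs = 7, matching y values: 8, 11 (2 points).
  x = 2: rhs = 7, matching y values: 8, 11 (2 points).
  x = 3: rhs = 0, matching y values: 0 (1 points).
  x = 4: rhs = 11, matching y values: 7, 12 (2 points).
  x = 5: rhs = 8, matching y values: none (0 points).
  x = 6: rhs = 16, matching y values: 4, 15 (2 points).
  x = 7: rhs = 3, matching y values: none (0 points).
  x = 8: rhs = 13, matching y values: none (0 points).
  x = 9: rhs = 14, matching y values: none (0 points).
  x = 10: rhs = 12, matching y values: none (0 points).
  x = 11: rhs = 13, matching y values: none (0 points).
  x = 12: rhs = 4, matching y values: 2, 17 (2 points).
  x = 13: rhs = 10, matching y values: none (0 points).
  x = 14: rhs = 18, matching y values: none (0 points).
  x = 15: rhs = 15, matching y values: none (0 points).
  x = 16: rhs = 7, matching y values: 8, 11 (2 points).
  x = 17: rhs = 0, matching y values: 0 (1 points).
  x = 18: rhs = 0, matching y values: 0 (1 points).
Total affine count: 15.
Full point count |E(F_19)| = 15 + 1 = 16.
Hasse bound: |16 − (19+1)| = |-4| = 4 ≤ 2√19 ≈ 8.7178 ✓.


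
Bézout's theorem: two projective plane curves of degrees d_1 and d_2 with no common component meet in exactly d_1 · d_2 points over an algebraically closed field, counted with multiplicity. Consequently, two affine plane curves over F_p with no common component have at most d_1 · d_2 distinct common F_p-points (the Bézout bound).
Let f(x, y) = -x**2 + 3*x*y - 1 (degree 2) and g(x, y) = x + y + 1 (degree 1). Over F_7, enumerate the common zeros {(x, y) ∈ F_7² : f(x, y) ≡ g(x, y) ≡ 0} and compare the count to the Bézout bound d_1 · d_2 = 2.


Common zeros: {(4, 2)}; count = 1; Bézout bound = 2.

deg(f) = 2, deg(g) = 1, so Bézout bound = 2.
Scan x ∈ F_7. For each x, list the y ∈ F_7 with f(x, y) ≡ 0 and those with g(x, y) ≡ 0 (mod 7); the common zeros in that column are the intersection.
  x = 0: f ≡ 0 at y ∈ ∅; g ≡ 0 at y ∈ {6}; common: ∅.
  x = 1: f ≡ 0 at y ∈ {3}; g ≡ 0 at y ∈ {5}; common: ∅.
  x = 2: f ≡ 0 at y ∈ {2}; g ≡ 0 at y ∈ {4}; common: ∅.
  x = 3: f ≡ 0 at y ∈ {5}; g ≡ 0 at y ∈ {3}; common: ∅.
  x = 4: f ≡ 0 at y ∈ {2}; g ≡ 0 at y ∈ {2}; common: {2}.
  x = 5: f ≡ 0 at y ∈ {5}; g ≡ 0 at y ∈ {1}; common: ∅.
  x = 6: f ≡ 0 at y ∈ {4}; g ≡ 0 at y ∈ {0}; common: ∅.
Collecting: common zeros = {(4, 2)}, so the count is 1.
Comparison with the Bézout bound: 1 ≤ 2 = deg(f)·deg(g), as expected for curves with no common component (the affine F_7-count falls short of the bound because intersections may lie at infinity, over extension fields, or carry multiplicity).


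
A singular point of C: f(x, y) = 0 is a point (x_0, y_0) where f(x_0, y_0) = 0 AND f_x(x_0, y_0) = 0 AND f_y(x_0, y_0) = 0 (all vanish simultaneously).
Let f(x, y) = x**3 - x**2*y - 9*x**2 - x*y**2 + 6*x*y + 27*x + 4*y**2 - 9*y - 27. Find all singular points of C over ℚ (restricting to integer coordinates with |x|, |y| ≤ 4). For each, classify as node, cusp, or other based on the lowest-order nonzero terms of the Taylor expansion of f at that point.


Singular points: {(3, 0)}; classification: cusp.

Compute partial derivatives:
  f_x = 3*x**2 - 2*x*y - 18*x - y**2 + 6*y + 27.
  f_y = -x**2 - 2*x*y + 6*x + 8*y - 9.
Scan x_0 ∈ {−4, ..., 4}. For each x_0, f_y(x_0, y) is a polynomial in y; find its integer roots y ∈ {−4, ..., 4}, then test f_x and f at those candidates.
  x = -4: f_y(-4, y) = 16*y - 49; no integer root y with |y| ≤ 4.
  x = -3: f_y(-3, y) = 14*y - 36; no integer root y with |y| ≤ 4.
  x = -2: f_y(-2, y) = 12*y - 25; no integer root y with |y| ≤ 4.
  x = -1: f_y(-1, y) = 10*y - 16; no integer root y with |y| ≤ 4.
  x = 0: f_y(0, y) = 8*y - 9; no integer root y with |y| ≤ 4.
  x = 1: f_y(1, y) = 6*y - 4; no integer root y with |y| ≤ 4.
  x = 2: f_y(2, y) = 4*y - 1; no integer root y with |y| ≤ 4.
  x = 3: f_y(3, y) = 2*y; vanishes at y ∈ {0}. (3, 0): f_x = 0, f = 0 — SINGULAR.
  x = 4: f_y(4, y) = -1; no integer root y with |y| ≤ 4.
Only singular point on the grid: (3, 0).
Classify: substitute x = 3 + u, y = 0 + v and expand: f = u**3 - u**2*v - u*v**2 + v**2.
No constant or linear terms (consistent with a singular point). Quadratic part: v**2. Cubic part: u**3 - u**2*v - u*v**2.
The quadratic part v**2 is a perfect square, so there is a single (double) tangent line v = 0, i.e. y = 0. Restricting the cubic part to that line (v = 0) leaves u**3 ≠ 0, so f is not divisible by v and the branch is v² ≈ -u**3 to lowest order — this is a cusp.
Classification: cusp.


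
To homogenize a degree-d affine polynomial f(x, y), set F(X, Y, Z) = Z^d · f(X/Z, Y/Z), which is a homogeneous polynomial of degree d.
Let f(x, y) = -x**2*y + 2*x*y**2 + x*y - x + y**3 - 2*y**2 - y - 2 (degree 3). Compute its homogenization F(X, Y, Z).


F(X, Y, Z) = -X**2*Y + 2*X*Y**2 + X*Y*Z - X*Z**2 + Y**3 - 2*Y**2*Z - Y*Z**2 - 2*Z**3

deg(f) = 3.
Substitute x = X/Z, y = Y/Z into f, then multiply by Z^3.
  monomial -1·x^2·y^1 ↦ -1·X^2·Y^1·Z^0.
  monomial 2·x^1·y^2 ↦ 2·X^1·Y^2·Z^0.
  monomial 1·x^1·y^1 ↦ 1·X^1·Y^1·Z^1.
  monomial -1·x^1·y^0 ↦ -1·X^1·Y^0·Z^2.
  monomial 1·x^0·y^3 ↦ 1·X^0·Y^3·Z^0.
  monomial -2·x^0·y^2 ↦ -2·X^0·Y^2·Z^1.
  monomial -1·x^0·y^1 ↦ -1·X^0·Y^1·Z^2.
  monomial -2·x^0·y^0 ↦ -2·X^0·Y^0·Z^3.
Collecting: F(X, Y, Z) = -X**2*Y + 2*X*Y**2 + X*Y*Z - X*Z**2 + Y**3 - 2*Y**2*Z - Y*Z**2 - 2*Z**3.


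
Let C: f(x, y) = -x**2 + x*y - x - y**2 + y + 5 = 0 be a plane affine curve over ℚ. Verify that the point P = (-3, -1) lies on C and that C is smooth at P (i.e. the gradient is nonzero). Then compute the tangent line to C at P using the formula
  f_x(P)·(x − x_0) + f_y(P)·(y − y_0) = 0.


Tangent line at P: 4*x + 12 = 0.

Step 1: f(-3, -1) = 0, so P lies on C.
Step 2: partial derivatives
  f_x(x, y) = -2*x + y - 1, f_y(x, y) = x - 2*y + 1.
  f_x(P) = 4, f_y(P) = 0 (gradient nonzero, so P is smooth).
Step 3: tangent line at P: 4·(x − -3) + 0·(y − -1) = 0.
Expanding: 4*x + 12 = 0.


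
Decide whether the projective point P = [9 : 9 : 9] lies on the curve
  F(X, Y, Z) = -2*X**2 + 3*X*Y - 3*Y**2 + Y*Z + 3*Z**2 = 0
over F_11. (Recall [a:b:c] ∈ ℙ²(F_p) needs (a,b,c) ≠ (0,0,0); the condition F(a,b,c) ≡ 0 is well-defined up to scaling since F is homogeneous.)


F(9,9,9) ≡ 8 (mod 11); P is NOT on the curve.

Evaluate F(9, 9, 9) term-by-term (mod 11).
  -2*X**2 ↦ -2·81·1·1 = -162
  3*X*Y ↦ 3·9·9·1 = 243
  -3*Y**2 ↦ -3·1·81·1 = -243
  Y*Z ↦ 1·1·9·9 = 81
  3*Z**2 ↦ 3·1·1·81 = 243
Sum: F(9, 9, 9) = (-162) + (243) + (-243) + (81) + (243) = 162.
Reducing mod 11: 162 ≡ 8 (mod 11).
Since F(a, b, c) ≡ 8 ≠ 0 (mod 11), P does NOT lie on the curve.


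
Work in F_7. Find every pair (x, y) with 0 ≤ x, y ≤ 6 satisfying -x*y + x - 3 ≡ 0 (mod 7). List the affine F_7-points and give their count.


Affine F_7-points: {(1, 5), (2, 3), (3, 0), (4, 2), (5, 6), (6, 4)}; count = 6.

For each of the 49 pairs (x, y) ∈ F_7², evaluate f(x, y) mod 7. Record the zeros.
  x = 0: [0↦4, 1↦4, 2↦4, 3↦4, 4↦4, 5↦4, 6↦4]  zeros at y ∈ ∅
  x = 1: [0↦5, 1↦4, 2↦3, 3↦2, 4↦1, 5↦0, 6↦6]  zeros at y ∈ {5}
  x = 2: [0↦6, 1↦4, 2↦2, 3↦0, 4↦5, 5↦3, 6↦1]  zeros at y ∈ {3}
  x = 3: [0↦0, 1↦4, 2↦1, 3↦5, 4↦2, 5↦6, 6↦3]  zeros at y ∈ {0}
  x = 4: [0↦1, 1↦4, 2↦0, 3↦3, 4↦6, 5↦2, 6↦5]  zeros at y ∈ {2}
  x = 5: [0↦2, 1↦4, 2↦6, 3↦1, 4↦3, 5↦5, 6↦0]  zeros at y ∈ {6}
  x = 6: [0↦3, 1↦4, 2↦5, 3↦6, 4↦0, 5↦1, 6↦2]  zeros at y ∈ {4}
Collecting zeros: affine points = {(1, 5), (2, 3), (3, 0), (4, 2), (5, 6), (6, 4)}.
Total count |C(F_7)_aff| = 6.


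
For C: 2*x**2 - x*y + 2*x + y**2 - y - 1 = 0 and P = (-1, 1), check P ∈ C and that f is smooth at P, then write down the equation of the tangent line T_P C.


Tangent line at P: -3*x + 2*y - 5 = 0.

Step 1: f(-1, 1) = 0, so P lies on C.
Step 2: partial derivatives
  f_x(x, y) = 4*x - y + 2, f_y(x, y) = -x + 2*y - 1.
  f_x(P) = -3, f_y(P) = 2 (gradient nonzero, so P is smooth).
Step 3: tangent line at P: -3·(x − -1) + 2·(y − 1) = 0.
Expanding: -3*x + 2*y - 5 = 0.


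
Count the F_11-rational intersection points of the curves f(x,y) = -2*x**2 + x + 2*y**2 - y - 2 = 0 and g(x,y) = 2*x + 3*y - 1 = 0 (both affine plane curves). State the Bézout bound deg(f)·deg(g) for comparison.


Common zeros: {(1, 7), (3, 2)}; count = 2; Bézout bound = 2.

deg(f) = 2, deg(g) = 1, so Bézout bound = 2.
Scan x ∈ F_11. For each x, list the y ∈ F_11 with f(x, y) ≡ 0 and those with g(x, y) ≡ 0 (mod 11); the common zeros in that column are the intersection.
  x = 0: f ≡ 0 at y ∈ ∅; g ≡ 0 at y ∈ {4}; common: ∅.
  x = 1: f ≡ 0 at y ∈ {7, 10}; g ≡ 0 at y ∈ {7}; common: {7}.
  x = 2: f ≡ 0 at y ∈ ∅; g ≡ 0 at y ∈ {10}; common: ∅.
  x = 3: f ≡ 0 at y ∈ {2, 4}; g ≡ 0 at y ∈ {2}; common: {2}.
  x = 4: f ≡ 0 at y ∈ ∅; g ≡ 0 at y ∈ {5}; common: ∅.
  x = 5: f ≡ 0 at y ∈ {7, 10}; g ≡ 0 at y ∈ {8}; common: ∅.
  x = 6: f ≡ 0 at y ∈ ∅; g ≡ 0 at y ∈ {0}; common: ∅.
  x = 7: f ≡ 0 at y ∈ ∅; g ≡ 0 at y ∈ {3}; common: ∅.
  x = 8: f ≡ 0 at y ∈ {1, 5}; g ≡ 0 at y ∈ {6}; common: ∅.
  x = 9: f ≡ 0 at y ∈ {1, 5}; g ≡ 0 at y ∈ {9}; common: ∅.
  x = 10: f ≡ 0 at y ∈ ∅; g ≡ 0 at y ∈ {1}; common: ∅.
Collecting: common zeros = {(1, 7), (3, 2)}, so the count is 2.
Comparison with the Bézout bound: 2 ≤ 2 = deg(f)·deg(g), as expected for curves with no common component (the bound is attained).


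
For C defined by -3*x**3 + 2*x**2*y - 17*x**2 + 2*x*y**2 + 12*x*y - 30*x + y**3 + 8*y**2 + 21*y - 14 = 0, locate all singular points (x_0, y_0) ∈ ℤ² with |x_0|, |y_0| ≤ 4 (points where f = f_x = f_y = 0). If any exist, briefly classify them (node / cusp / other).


Singular points: {(-2, -1)}; classification: node.

Compute partial derivatives:
  f_x = -9*x**2 + 4*x*y - 34*x + 2*y**2 + 12*y - 30.
  f_y = 2*x**2 + 4*x*y + 12*x + 3*y**2 + 16*y + 21.
Scan x_0 ∈ {−4, ..., 4}. For each x_0, f_y(x_0, y) is a polynomial in y; find its integer roots y ∈ {−4, ..., 4}, then test f_x and f at those candidates.
  x = -4: f_y(-4, y) = 3*y**2 + 5; no integer root y with |y| ≤ 4.
  x = -3: f_y(-3, y) = 3*y**2 + 4*y + 3; no integer root y with |y| ≤ 4.
  x = -2: f_y(-2, y) = 3*y**2 + 8*y + 5; vanishes at y ∈ {-1}. (-2, -1): f_x = 0, f = 0 — SINGULAR.
  x = -1: f_y(-1, y) = 3*y**2 + 12*y + 11; no integer root y with |y| ≤ 4.
  x = 0: f_y(0, y) = 3*y**2 + 16*y + 21; vanishes at y ∈ {-3}. (0, -3): f_x = -48 ≠ 0.
  x = 1: f_y(1, y) = 3*y**2 + 20*y + 35; no integer root y with |y| ≤ 4.
  x = 2: f_y(2, y) = 3*y**2 + 24*y + 53; no integer root y with |y| ≤ 4.
  x = 3: f_y(3, y) = 3*y**2 + 28*y + 75; no integer root y with |y| ≤ 4.
  x = 4: f_y(4, y) = 3*y**2 + 32*y + 101; no integer root y with |y| ≤ 4.
Only singular point on the grid: (-2, -1).
Classify: substitute x = -2 + u, y = -1 + v and expand: f = -3*u**3 + 2*u**2*v - u**2 + 2*u*v**2 + v**3 + v**2.
No constant or linear terms (consistent with a singular point). Quadratic part: -u**2 + v**2. Cubic part: -3*u**3 + 2*u**2*v + 2*u*v**2 + v**3.
The quadratic part v**2 - u**2 = (v − u)(v + u) splits into two distinct linear factors, so there are two distinct tangent lines y − -1 = ±(x − -2) — this is a node (ordinary double point).
Classification: node.
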